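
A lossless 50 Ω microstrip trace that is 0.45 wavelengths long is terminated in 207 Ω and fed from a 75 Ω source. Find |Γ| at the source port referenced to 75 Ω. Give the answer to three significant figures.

|Γ| ≈ 0.514

βl = 2π × 0.45 = 162°
tan(βl) = -0.325
Z_in = Z_0·(Z_L + jZ_0·tanβl)/(Z_0 + jZ_L·tanβl) = 81.5 + j93.3 Ω
Γ_s = (Z_in − Z_s)/(Z_in + Z_s) = (6.46 + j93.3)/(156 + j93.3), |Γ_s| = 0.514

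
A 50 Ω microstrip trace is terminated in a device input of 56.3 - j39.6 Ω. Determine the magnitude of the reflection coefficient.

|Γ| ≈ 0.353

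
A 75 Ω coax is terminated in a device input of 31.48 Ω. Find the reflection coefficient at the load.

Γ = -0.409

Γ = (Z_L − Z_0)/(Z_L + Z_0) = (31.48 − 75)/(31.48 + 75) = -43.52/106.5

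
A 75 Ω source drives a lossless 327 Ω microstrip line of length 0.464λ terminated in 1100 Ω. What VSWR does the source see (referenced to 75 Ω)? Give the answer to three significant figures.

βl = 2π × 0.464 = 167°
tan(βl) = -0.23
Z_in = Z_0·(Z_L + jZ_0·tanβl)/(Z_0 + jZ_L·tanβl) = 724 + j485 Ω
Γ_s = (Z_in − Z_s)/(Z_in + Z_s) = (649 + j485)/(799 + j485), |Γ_s| = 0.867
VSWR = (1 + |Γ_s|)/(1 − |Γ_s|)

VSWR ≈ 14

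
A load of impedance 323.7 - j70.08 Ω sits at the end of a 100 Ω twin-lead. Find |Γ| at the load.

Γ = (Z_L − Z_0)/(Z_L + Z_0) = (223.7 − j70.08)/(423.7 − j70.08)
|Γ| = 234/429

|Γ| ≈ 0.546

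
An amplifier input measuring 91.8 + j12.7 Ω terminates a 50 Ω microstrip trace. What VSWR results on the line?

VSWR ≈ 1.89

Γ = (Z_L − Z_0)/(Z_L + Z_0) = (41.8 + j12.7)/(141.8 + j12.7)
|Γ| = 43.7/142 = 0.307
VSWR = (1 + |Γ|)/(1 − |Γ|) = 1.31/0.693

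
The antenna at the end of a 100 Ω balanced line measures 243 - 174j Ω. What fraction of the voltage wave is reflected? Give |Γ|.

Γ = (Z_L − Z_0)/(Z_L + Z_0) = (143 − j174)/(343 − j174)
|Γ| = 225/385

|Γ| ≈ 0.586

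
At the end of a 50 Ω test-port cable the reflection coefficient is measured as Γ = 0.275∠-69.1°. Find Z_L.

Z_L = Z_0·(1 + Γ)/(1 − Γ) = 50·(1.1 − j0.257)/(0.902 + j0.257)

Z_L ≈ 52.6 − j29.2 Ω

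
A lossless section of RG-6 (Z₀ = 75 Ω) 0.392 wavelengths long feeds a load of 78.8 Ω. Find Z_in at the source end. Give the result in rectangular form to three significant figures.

βl = 2π × 0.392 = 141°
tan(βl) = tan(141°) = -0.806
Z_in = Z_0·(Z_L + jZ_0·tanβl)/(Z_0 + jZ_L·tanβl)
     = 75·(78.8 − j60.5)/(75 − j63.5)

Z_in ≈ 75.7 + j3.66 Ω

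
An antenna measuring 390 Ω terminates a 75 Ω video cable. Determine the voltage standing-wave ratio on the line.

VSWR ≈ 5.2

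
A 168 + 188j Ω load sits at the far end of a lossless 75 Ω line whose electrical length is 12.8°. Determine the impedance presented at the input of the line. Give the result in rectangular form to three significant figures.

Z_in ≈ 398 + j6.24 Ω

tan(βl) = tan(12.8°) = 0.227
Z_in = Z_0·(Z_L + jZ_0·tanβl)/(Z_0 + jZ_L·tanβl)
     = 75·(168 + j205)/(32.3 + j38.2)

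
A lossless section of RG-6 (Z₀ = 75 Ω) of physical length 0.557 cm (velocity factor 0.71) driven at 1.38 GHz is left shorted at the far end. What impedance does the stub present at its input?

λ = v/f = 0.71·c / 1.38 GHz = 0.154 m
βl = 2π·l/λ = 2π × 0.0361 = 13°
tan(βl) = 0.231
For a shorted stub, Z_in = jZ_0·tan(βl)

Z_in ≈ +j17.3 Ω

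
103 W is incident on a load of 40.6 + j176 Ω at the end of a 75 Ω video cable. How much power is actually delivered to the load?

|Γ| = |(-34.4 + j176)/(115.6 + j176)| = 0.852
|Γ|² = 0.725
P_refl = |Γ|²·P_inc = 74.7 W, P_del = (1 − |Γ|²)·P_inc = 28.3 W

P_delivered ≈ 28.3 W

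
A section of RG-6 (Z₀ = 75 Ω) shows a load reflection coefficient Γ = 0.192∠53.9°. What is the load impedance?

Z_L ≈ 89.1 + j28.7 Ω

Z_L = Z_0·(1 + Γ)/(1 − Γ) = 75·(1.11 + j0.155)/(0.887 − j0.155)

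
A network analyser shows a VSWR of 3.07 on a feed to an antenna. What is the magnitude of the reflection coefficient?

|Γ| ≈ 0.509

|Γ| = (S − 1)/(S + 1) = (3.07 − 1)/(3.07 + 1) = 2.07/4.07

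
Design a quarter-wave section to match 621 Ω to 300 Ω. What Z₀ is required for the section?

Z_qwt = √(Z_0·R_L) = √(300 × 621) = √186300

Z_qwt ≈ 432 Ω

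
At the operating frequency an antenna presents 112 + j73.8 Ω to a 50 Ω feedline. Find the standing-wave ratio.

VSWR ≈ 3.36

Γ = (Z_L − Z_0)/(Z_L + Z_0) = (62 + j73.8)/(162 + j73.8)
|Γ| = 96.4/178 = 0.541
VSWR = (1 + |Γ|)/(1 − |Γ|) = 1.54/0.459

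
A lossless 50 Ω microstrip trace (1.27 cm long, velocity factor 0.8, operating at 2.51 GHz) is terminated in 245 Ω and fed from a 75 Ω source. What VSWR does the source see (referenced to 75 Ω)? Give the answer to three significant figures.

λ = v/f = 0.8·c / 2.51 GHz = 0.0956 m
βl = 2π·l/λ = 2π × 0.133 = 47.8°
tan(βl) = 1.1
Z_in = Z_0·(Z_L + jZ_0·tanβl)/(Z_0 + jZ_L·tanβl) = 18 − j42 Ω
Γ_s = (Z_in − Z_s)/(Z_in + Z_s) = (-57 − j42)/(93 − j42), |Γ_s| = 0.694
VSWR = (1 + |Γ_s|)/(1 − |Γ_s|)

VSWR ≈ 5.54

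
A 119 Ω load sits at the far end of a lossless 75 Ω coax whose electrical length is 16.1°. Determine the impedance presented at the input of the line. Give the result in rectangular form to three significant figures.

tan(βl) = tan(16.1°) = 0.289
Z_in = Z_0·(Z_L + jZ_0·tanβl)/(Z_0 + jZ_L·tanβl)
     = 75·(119 + j21.6)/(75 + j34.3)

Z_in ≈ 107 − j27.2 Ω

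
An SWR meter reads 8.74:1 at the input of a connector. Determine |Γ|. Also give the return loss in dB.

|Γ| ≈ 0.795; return loss ≈ 2 dB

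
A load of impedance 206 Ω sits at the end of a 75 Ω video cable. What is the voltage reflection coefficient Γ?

Γ = 0.466

Γ = (Z_L − Z_0)/(Z_L + Z_0) = (206 − 75)/(206 + 75) = 131/281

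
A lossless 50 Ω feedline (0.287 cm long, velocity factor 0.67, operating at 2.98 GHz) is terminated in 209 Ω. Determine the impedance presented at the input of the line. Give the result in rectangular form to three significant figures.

Z_in ≈ 97.2 − j97.6 Ω

λ = v/f = 0.67·c / 2.98 GHz = 0.0674 m
βl = 2π·l/λ = 2π × 0.0426 = 15.3°
tan(βl) = tan(15.3°) = 0.274
Z_in = Z_0·(Z_L + jZ_0·tanβl)/(Z_0 + jZ_L·tanβl)
     = 50·(209 + j13.7)/(50 + j57.2)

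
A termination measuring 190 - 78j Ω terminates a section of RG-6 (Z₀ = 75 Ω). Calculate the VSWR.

VSWR ≈ 3.02

Γ = (Z_L − Z_0)/(Z_L + Z_0) = (115 − j78)/(265 − j78)
|Γ| = 139/276 = 0.503
VSWR = (1 + |Γ|)/(1 − |Γ|) = 1.5/0.497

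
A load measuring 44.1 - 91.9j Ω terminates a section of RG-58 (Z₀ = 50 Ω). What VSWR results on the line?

Γ = (Z_L − Z_0)/(Z_L + Z_0) = (-5.9 − j91.9)/(94.1 − j91.9)
|Γ| = 92.1/132 = 0.7
VSWR = (1 + |Γ|)/(1 − |Γ|) = 1.7/0.3

VSWR ≈ 5.67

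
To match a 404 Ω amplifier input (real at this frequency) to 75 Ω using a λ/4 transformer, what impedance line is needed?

Z_qwt ≈ 174 Ω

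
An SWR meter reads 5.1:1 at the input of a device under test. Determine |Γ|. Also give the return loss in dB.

|Γ| = (S − 1)/(S + 1) = (5.1 − 1)/(5.1 + 1) = 4.1/6.1
RL = −20·log₁₀|Γ| = −20·log₁₀(0.672)

|Γ| ≈ 0.672; return loss ≈ 3.45 dB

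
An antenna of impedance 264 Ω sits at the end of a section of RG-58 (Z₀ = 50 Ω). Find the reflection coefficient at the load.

Γ = (Z_L − Z_0)/(Z_L + Z_0) = (264 − 50)/(264 + 50) = 214/314

Γ = 0.682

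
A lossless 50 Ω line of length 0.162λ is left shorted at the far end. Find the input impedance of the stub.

Z_in ≈ +j81 Ω

βl = 2π × 0.162 = 58.3°
tan(βl) = 1.62
For a shorted stub, Z_in = jZ_0·tan(βl)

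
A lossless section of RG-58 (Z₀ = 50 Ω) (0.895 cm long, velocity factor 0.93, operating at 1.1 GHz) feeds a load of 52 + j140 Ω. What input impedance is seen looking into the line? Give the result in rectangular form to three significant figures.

Z_in ≈ 286 + j228 Ω

λ = v/f = 0.93·c / 1.1 GHz = 0.254 m
βl = 2π·l/λ = 2π × 0.0353 = 12.7°
tan(βl) = tan(12.7°) = 0.225
Z_in = Z_0·(Z_L + jZ_0·tanβl)/(Z_0 + jZ_L·tanβl)
     = 50·(52 + j151)/(18.4 + j11.7)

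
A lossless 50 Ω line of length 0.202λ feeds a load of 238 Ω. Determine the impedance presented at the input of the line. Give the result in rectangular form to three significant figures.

βl = 2π × 0.202 = 72.7°
tan(βl) = tan(72.7°) = 3.21
Z_in = Z_0·(Z_L + jZ_0·tanβl)/(Z_0 + jZ_L·tanβl)
     = 50·(238 + j161)/(50 + j765)

Z_in ≈ 11.5 − j14.8 Ω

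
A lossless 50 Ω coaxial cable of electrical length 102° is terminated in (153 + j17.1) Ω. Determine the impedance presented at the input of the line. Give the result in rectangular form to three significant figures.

Z_in ≈ 16.5 + j7.63 Ω

tan(βl) = tan(102°) = -4.7
Z_in = Z_0·(Z_L + jZ_0·tanβl)/(Z_0 + jZ_L·tanβl)
     = 50·(153 − j218)/(130 − j720)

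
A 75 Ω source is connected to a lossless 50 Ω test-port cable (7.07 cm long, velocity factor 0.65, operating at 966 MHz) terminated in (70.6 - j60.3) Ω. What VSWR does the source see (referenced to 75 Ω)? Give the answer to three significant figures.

λ = v/f = 0.65·c / 966 MHz = 0.202 m
βl = 2π·l/λ = 2π × 0.35 = 126°
tan(βl) = -1.37
Z_in = Z_0·(Z_L + jZ_0·tanβl)/(Z_0 + jZ_L·tanβl) = 48.7 + j52.9 Ω
Γ_s = (Z_in − Z_s)/(Z_in + Z_s) = (-26.3 + j52.9)/(124 + j52.9), |Γ_s| = 0.439
VSWR = (1 + |Γ_s|)/(1 − |Γ_s|)

VSWR ≈ 2.57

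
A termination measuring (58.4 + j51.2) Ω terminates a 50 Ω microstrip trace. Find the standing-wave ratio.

VSWR ≈ 2.53

Γ = (Z_L − Z_0)/(Z_L + Z_0) = (8.4 + j51.2)/(108.4 + j51.2)
|Γ| = 51.9/120 = 0.433
VSWR = (1 + |Γ|)/(1 − |Γ|) = 1.43/0.567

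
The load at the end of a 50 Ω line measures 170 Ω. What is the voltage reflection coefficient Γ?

Γ = 0.545

Γ = (Z_L − Z_0)/(Z_L + Z_0) = (170 − 50)/(170 + 50) = 120/220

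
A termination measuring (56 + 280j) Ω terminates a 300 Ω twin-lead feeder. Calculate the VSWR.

Γ = (Z_L − Z_0)/(Z_L + Z_0) = (-244 + j280)/(356 + j280)
|Γ| = 371/453 = 0.82
VSWR = (1 + |Γ|)/(1 − |Γ|) = 1.82/0.18

VSWR ≈ 10.1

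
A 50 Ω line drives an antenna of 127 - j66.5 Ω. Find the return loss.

Γ = (77 − j66.5)/(177 − j66.5), |Γ| = 0.538
RL = −20·log₁₀|Γ| = −20·log₁₀(0.538)

RL ≈ 5.38 dB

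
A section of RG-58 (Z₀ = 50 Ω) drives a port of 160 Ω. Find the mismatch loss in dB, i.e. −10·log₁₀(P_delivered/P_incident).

Γ = (160 − 50)/(160 + 50) = 0.524
|Γ|² = 0.274, so P_del/P_inc = 1 − |Γ|² = 0.726
ML = −10·log₁₀(1 − |Γ|²)

mismatch loss ≈ 1.39 dB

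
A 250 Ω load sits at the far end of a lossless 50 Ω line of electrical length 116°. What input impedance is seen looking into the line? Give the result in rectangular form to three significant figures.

tan(βl) = tan(116°) = -2.05
Z_in = Z_0·(Z_L + jZ_0·tanβl)/(Z_0 + jZ_L·tanβl)
     = 50·(250 − j103)/(50 − j513)

Z_in ≈ 12.3 + j23.2 Ω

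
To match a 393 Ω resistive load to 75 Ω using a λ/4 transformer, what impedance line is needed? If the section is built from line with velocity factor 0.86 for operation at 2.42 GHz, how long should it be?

Z_qwt ≈ 172 Ω; length ≈ 2.67 cm

Z_qwt = √(Z_0·R_L) = √(75 × 393) = √29480
λ = 0.86·c/f = 0.107 m, so l = λ/4 = 0.0267 m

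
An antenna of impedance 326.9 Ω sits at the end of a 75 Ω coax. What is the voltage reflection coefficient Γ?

Γ = 0.627

Γ = (Z_L − Z_0)/(Z_L + Z_0) = (326.9 − 75)/(326.9 + 75) = 251.9/401.9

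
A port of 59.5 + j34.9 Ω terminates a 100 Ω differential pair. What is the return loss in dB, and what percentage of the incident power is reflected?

RL ≈ 9.7 dB; 10.7% of incident power reflected

Γ = (-40.5 + j34.9)/(159.5 + j34.9), |Γ| = 0.327
RL = −20·log₁₀(0.327) = 9.7 dB
P_refl/P_inc = |Γ|² = 0.107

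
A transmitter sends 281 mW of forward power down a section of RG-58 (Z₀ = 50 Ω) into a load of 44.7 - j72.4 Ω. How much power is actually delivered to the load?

|Γ| = |(-5.3 − j72.4)/(94.7 − j72.4)| = 0.609
|Γ|² = 0.371
P_refl = |Γ|²·P_inc = 104 mW, P_del = (1 − |Γ|²)·P_inc = 177 mW

P_delivered ≈ 177 mW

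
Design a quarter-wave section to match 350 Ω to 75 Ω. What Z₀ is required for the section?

Z_qwt ≈ 162 Ω

Z_qwt = √(Z_0·R_L) = √(75 × 350) = √26250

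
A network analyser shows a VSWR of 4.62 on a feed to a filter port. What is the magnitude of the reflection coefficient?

|Γ| ≈ 0.644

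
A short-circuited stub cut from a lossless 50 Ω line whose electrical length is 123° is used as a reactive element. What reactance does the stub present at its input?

X_in ≈ -77 Ω (capacitive)

tan(βl) = -1.54
For a short-circuited stub, Z_in = jZ_0·tan(βl)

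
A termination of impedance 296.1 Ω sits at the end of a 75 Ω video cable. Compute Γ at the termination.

Γ = 0.596

Γ = (Z_L − Z_0)/(Z_L + Z_0) = (296.1 − 75)/(296.1 + 75) = 221.1/371.1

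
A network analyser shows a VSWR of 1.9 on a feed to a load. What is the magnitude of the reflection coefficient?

|Γ| ≈ 0.31

|Γ| = (S − 1)/(S + 1) = (1.9 − 1)/(1.9 + 1) = 0.9/2.9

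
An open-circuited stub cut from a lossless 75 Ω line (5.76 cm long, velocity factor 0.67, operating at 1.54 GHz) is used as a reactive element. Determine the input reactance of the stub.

X_in ≈ 194 Ω (inductive)

λ = v/f = 0.67·c / 1.54 GHz = 0.131 m
βl = 2π·l/λ = 2π × 0.441 = 159°
tan(βl) = -0.386
For an open-circuited stub, Z_in = −jZ_0·cot(βl) = −jZ_0/tan(βl)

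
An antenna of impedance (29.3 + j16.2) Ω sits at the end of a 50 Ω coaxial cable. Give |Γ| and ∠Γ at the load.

Γ = (Z_L − Z_0)/(Z_L + Z_0) = (-20.7 + j16.2)/(79.3 + j16.2)
|Γ| = 26.3/80.9 = 0.325

Γ ≈ 0.325 ∠ 130°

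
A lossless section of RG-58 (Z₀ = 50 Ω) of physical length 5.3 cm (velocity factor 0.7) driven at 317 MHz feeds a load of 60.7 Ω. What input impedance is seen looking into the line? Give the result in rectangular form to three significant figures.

λ = v/f = 0.7·c / 317 MHz = 0.662 m
βl = 2π·l/λ = 2π × 0.08 = 28.8°
tan(βl) = tan(28.8°) = 0.55
Z_in = Z_0·(Z_L + jZ_0·tanβl)/(Z_0 + jZ_L·tanβl)
     = 50·(60.7 + j27.5)/(50 + j33.4)

Z_in ≈ 54.7 − j9.01 Ω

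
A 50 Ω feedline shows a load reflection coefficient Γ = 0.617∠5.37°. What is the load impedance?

Z_L ≈ 204 + j38 Ω

Z_L = Z_0·(1 + Γ)/(1 − Γ) = 50·(1.61 + j0.0577)/(0.386 − j0.0577)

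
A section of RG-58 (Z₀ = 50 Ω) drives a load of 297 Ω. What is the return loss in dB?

RL ≈ 2.95 dB

Γ = (297 − 50)/(297 + 50) = 0.712
RL = −20·log₁₀|Γ| = −20·log₁₀(0.712)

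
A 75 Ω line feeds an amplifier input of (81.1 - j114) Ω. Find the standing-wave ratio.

VSWR ≈ 3.89

Γ = (Z_L − Z_0)/(Z_L + Z_0) = (6.1 − j114)/(156.1 − j114)
|Γ| = 114/193 = 0.591
VSWR = (1 + |Γ|)/(1 − |Γ|) = 1.59/0.409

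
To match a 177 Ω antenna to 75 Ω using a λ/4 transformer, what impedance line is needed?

Z_qwt ≈ 115 Ω

Z_qwt = √(Z_0·R_L) = √(75 × 177) = √13280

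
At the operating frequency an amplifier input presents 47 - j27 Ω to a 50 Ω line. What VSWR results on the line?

Γ = (Z_L − Z_0)/(Z_L + Z_0) = (-3 − j27)/(97 − j27)
|Γ| = 27.2/101 = 0.27
VSWR = (1 + |Γ|)/(1 − |Γ|) = 1.27/0.73

VSWR ≈ 1.74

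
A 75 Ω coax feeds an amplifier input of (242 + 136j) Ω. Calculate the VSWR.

Γ = (Z_L − Z_0)/(Z_L + Z_0) = (167 + j136)/(317 + j136)
|Γ| = 215/345 = 0.624
VSWR = (1 + |Γ|)/(1 − |Γ|) = 1.62/0.376

VSWR ≈ 4.32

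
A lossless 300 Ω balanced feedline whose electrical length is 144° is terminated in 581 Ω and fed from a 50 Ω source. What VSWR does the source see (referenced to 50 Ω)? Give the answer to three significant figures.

tan(βl) = -0.727
Z_in = Z_0·(Z_L + jZ_0·tanβl)/(Z_0 + jZ_L·tanβl) = 298 + j201 Ω
Γ_s = (Z_in − Z_s)/(Z_in + Z_s) = (248 + j201)/(348 + j201), |Γ_s| = 0.794
VSWR = (1 + |Γ_s|)/(1 − |Γ_s|)

VSWR ≈ 8.73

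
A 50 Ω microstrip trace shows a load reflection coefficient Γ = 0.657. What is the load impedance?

Z_L ≈ 242 Ω

Z_L = Z_0·(1 + Γ)/(1 − Γ) = 50·(1.66)/(0.343)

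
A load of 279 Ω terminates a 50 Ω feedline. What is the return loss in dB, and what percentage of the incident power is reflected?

RL ≈ 3.15 dB; 48.4% of incident power reflected

Γ = (279 − 50)/(279 + 50) = 0.696
RL = −20·log₁₀(0.696) = 3.15 dB
P_refl/P_inc = |Γ|² = 0.484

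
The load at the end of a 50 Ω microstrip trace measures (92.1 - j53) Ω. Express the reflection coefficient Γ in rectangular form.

Γ = (Z_L − Z_0)/(Z_L + Z_0) = (42.1 − j53)/(142.1 − j53)

Γ ≈ 0.382 − j0.23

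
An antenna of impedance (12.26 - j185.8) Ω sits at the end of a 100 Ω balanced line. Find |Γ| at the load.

Γ = (Z_L − Z_0)/(Z_L + Z_0) = (-87.74 − j185.8)/(112.3 − j185.8)
|Γ| = 205/217

|Γ| ≈ 0.947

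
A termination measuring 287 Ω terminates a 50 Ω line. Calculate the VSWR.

Γ = (287 − 50)/(287 + 50) = 0.703
VSWR = (1 + 0.703)/(1 − 0.703)

VSWR ≈ 5.74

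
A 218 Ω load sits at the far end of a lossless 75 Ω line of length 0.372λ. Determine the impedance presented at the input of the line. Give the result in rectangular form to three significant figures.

βl = 2π × 0.372 = 134°
tan(βl) = tan(134°) = -1.04
Z_in = Z_0·(Z_L + jZ_0·tanβl)/(Z_0 + jZ_L·tanβl)
     = 75·(218 − j77.9)/(75 − j226)

Z_in ≈ 44.8 + j57.4 Ω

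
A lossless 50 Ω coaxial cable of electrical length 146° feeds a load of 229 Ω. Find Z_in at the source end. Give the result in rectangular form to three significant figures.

Z_in ≈ 31.6 + j63.9 Ω

tan(βl) = tan(146°) = -0.675
Z_in = Z_0·(Z_L + jZ_0·tanβl)/(Z_0 + jZ_L·tanβl)
     = 50·(229 − j33.7)/(50 − j154)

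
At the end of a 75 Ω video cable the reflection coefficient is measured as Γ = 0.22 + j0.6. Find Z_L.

Z_L ≈ 45.8 + j92.9 Ω

Z_L = Z_0·(1 + Γ)/(1 − Γ) = 75·(1.22 + j0.6)/(0.78 − j0.6)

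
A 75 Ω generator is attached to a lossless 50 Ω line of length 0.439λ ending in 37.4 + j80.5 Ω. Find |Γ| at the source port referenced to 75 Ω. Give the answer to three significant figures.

|Γ| ≈ 0.723

βl = 2π × 0.439 = 158°
tan(βl) = -0.403
Z_in = Z_0·(Z_L + jZ_0·tanβl)/(Z_0 + jZ_L·tanβl) = 15.5 + j39.4 Ω
Γ_s = (Z_in − Z_s)/(Z_in + Z_s) = (-59.5 + j39.4)/(90.5 + j39.4), |Γ_s| = 0.723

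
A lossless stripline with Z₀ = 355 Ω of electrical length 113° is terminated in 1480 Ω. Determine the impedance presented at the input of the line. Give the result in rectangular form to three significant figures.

tan(βl) = tan(113°) = -2.36
Z_in = Z_0·(Z_L + jZ_0·tanβl)/(Z_0 + jZ_L·tanβl)
     = 355·(1480 − j836)/(355 − j3490)

Z_in ≈ 99.5 + j141 Ω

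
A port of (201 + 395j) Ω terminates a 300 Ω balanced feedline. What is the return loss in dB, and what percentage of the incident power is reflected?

RL ≈ 3.9 dB; 40.7% of incident power reflected

Γ = (-99 + j395)/(501 + j395), |Γ| = 0.638
RL = −20·log₁₀(0.638) = 3.9 dB
P_refl/P_inc = |Γ|² = 0.407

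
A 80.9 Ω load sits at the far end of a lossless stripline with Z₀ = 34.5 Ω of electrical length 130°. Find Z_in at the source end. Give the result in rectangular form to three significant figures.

Z_in ≈ 22.2 + j21 Ω

tan(βl) = tan(130°) = -1.19
Z_in = Z_0·(Z_L + jZ_0·tanβl)/(Z_0 + jZ_L·tanβl)
     = 34.5·(80.9 − j41.1)/(34.5 − j96.4)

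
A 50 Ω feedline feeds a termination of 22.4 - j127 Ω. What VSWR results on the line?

Γ = (Z_L − Z_0)/(Z_L + Z_0) = (-27.6 − j127)/(72.4 − j127)
|Γ| = 130/146 = 0.889
VSWR = (1 + |Γ|)/(1 − |Γ|) = 1.89/0.111

VSWR ≈ 17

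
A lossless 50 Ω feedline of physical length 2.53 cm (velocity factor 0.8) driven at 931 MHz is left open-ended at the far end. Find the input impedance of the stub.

λ = v/f = 0.8·c / 931 MHz = 0.258 m
βl = 2π·l/λ = 2π × 0.0981 = 35.3°
tan(βl) = 0.709
For an open-ended stub, Z_in = −jZ_0·cot(βl) = −jZ_0/tan(βl)

Z_in ≈ −j70.5 Ω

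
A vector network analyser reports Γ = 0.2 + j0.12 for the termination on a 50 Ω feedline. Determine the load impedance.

Z_L ≈ 72.2 + j18.3 Ω

Z_L = Z_0·(1 + Γ)/(1 − Γ) = 50·(1.2 + j0.12)/(0.8 − j0.12)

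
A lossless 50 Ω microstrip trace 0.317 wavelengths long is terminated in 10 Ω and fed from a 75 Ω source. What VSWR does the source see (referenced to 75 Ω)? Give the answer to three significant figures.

βl = 2π × 0.317 = 114°
tan(βl) = -2.23
Z_in = Z_0·(Z_L + jZ_0·tanβl)/(Z_0 + jZ_L·tanβl) = 49.9 − j89.4 Ω
Γ_s = (Z_in − Z_s)/(Z_in + Z_s) = (-25.1 − j89.4)/(125 − j89.4), |Γ_s| = 0.604
VSWR = (1 + |Γ_s|)/(1 − |Γ_s|)

VSWR ≈ 4.05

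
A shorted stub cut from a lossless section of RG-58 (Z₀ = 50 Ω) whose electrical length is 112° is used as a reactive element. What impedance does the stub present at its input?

Z_in ≈ −j124 Ω

tan(βl) = -2.48
For a shorted stub, Z_in = jZ_0·tan(βl)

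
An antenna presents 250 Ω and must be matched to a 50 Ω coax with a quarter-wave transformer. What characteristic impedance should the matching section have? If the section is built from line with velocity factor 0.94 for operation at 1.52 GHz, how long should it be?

Z_qwt = √(Z_0·R_L) = √(50 × 250) = √12500
λ = 0.94·c/f = 0.186 m, so l = λ/4 = 0.0464 m

Z_qwt ≈ 112 Ω; length ≈ 4.64 cm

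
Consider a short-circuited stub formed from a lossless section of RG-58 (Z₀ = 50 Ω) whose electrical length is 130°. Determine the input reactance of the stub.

X_in ≈ -59.6 Ω (capacitive)

tan(βl) = -1.19
For a short-circuited stub, Z_in = jZ_0·tan(βl)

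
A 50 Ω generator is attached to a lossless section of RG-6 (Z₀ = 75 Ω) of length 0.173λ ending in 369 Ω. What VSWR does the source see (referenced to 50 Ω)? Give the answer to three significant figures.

βl = 2π × 0.173 = 62.3°
tan(βl) = 1.9
Z_in = Z_0·(Z_L + jZ_0·tanβl)/(Z_0 + jZ_L·tanβl) = 19.2 − j37.4 Ω
Γ_s = (Z_in − Z_s)/(Z_in + Z_s) = (-30.8 − j37.4)/(69.2 − j37.4), |Γ_s| = 0.615
VSWR = (1 + |Γ_s|)/(1 − |Γ_s|)

VSWR ≈ 4.2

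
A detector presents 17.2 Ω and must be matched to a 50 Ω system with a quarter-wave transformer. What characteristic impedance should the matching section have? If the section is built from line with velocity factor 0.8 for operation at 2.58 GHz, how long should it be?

Z_qwt ≈ 29.3 Ω; length ≈ 2.33 cm

Z_qwt = √(Z_0·R_L) = √(50 × 17.2) = √860
λ = 0.8·c/f = 0.093 m, so l = λ/4 = 0.0233 m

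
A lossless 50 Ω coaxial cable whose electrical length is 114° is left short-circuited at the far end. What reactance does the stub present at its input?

X_in ≈ -112 Ω (capacitive)

tan(βl) = -2.25
For a short-circuited stub, Z_in = jZ_0·tan(βl)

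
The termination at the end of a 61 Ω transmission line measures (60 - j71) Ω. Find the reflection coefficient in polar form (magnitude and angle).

Γ ≈ 0.506 ∠ -60.4°

Γ = (Z_L − Z_0)/(Z_L + Z_0) = (-1 − j71)/(121 − j71)
|Γ| = 71/140 = 0.506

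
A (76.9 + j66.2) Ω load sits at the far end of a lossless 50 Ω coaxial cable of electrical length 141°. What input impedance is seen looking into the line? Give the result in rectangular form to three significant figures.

tan(βl) = tan(141°) = -0.81
Z_in = Z_0·(Z_L + jZ_0·tanβl)/(Z_0 + jZ_L·tanβl)
     = 50·(76.9 + j25.7)/(104 − j62.3)

Z_in ≈ 21.8 + j25.5 Ω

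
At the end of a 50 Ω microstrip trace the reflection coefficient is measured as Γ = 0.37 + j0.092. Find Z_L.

Z_L ≈ 105 + j22.7 Ω

Z_L = Z_0·(1 + Γ)/(1 − Γ) = 50·(1.37 + j0.092)/(0.63 − j0.092)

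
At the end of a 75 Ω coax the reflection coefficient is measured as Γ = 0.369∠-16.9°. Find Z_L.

Z_L = Z_0·(1 + Γ)/(1 − Γ) = 75·(1.35 − j0.107)/(0.647 + j0.107)

Z_L ≈ 151 − j37.4 Ω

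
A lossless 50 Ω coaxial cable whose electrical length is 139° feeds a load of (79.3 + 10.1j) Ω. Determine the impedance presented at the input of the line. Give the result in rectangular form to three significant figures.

tan(βl) = tan(139°) = -0.869
Z_in = Z_0·(Z_L + jZ_0·tanβl)/(Z_0 + jZ_L·tanβl)
     = 50·(79.3 − j33.4)/(58.8 − j68.9)

Z_in ≈ 42.4 + j21.4 Ω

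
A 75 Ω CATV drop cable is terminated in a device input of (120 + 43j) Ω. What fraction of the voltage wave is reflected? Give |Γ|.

Γ = (Z_L − Z_0)/(Z_L + Z_0) = (45 + j43)/(195 + j43)
|Γ| = 62.2/200

|Γ| ≈ 0.312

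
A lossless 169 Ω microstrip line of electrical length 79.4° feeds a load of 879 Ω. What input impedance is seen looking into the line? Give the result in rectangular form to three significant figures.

Z_in ≈ 33.6 − j30.4 Ω

tan(βl) = tan(79.4°) = 5.34
Z_in = Z_0·(Z_L + jZ_0·tanβl)/(Z_0 + jZ_L·tanβl)
     = 169·(879 + j903)/(169 + j4700)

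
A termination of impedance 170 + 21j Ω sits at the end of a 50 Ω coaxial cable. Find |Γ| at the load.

Γ = (Z_L − Z_0)/(Z_L + Z_0) = (120 + j21)/(220 + j21)
|Γ| = 122/221

|Γ| ≈ 0.551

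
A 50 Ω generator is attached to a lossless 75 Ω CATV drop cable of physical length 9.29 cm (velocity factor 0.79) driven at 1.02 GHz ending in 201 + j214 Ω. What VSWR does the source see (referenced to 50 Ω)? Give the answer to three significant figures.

λ = v/f = 0.79·c / 1.02 GHz = 0.232 m
βl = 2π·l/λ = 2π × 0.4 = 144°
tan(βl) = -0.728
Z_in = Z_0·(Z_L + jZ_0·tanβl)/(Z_0 + jZ_L·tanβl) = 23.2 + j66.5 Ω
Γ_s = (Z_in − Z_s)/(Z_in + Z_s) = (-26.8 + j66.5)/(73.2 + j66.5), |Γ_s| = 0.725
VSWR = (1 + |Γ_s|)/(1 − |Γ_s|)

VSWR ≈ 6.28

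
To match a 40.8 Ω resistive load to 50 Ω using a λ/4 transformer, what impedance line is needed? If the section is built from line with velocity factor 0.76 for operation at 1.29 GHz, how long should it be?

Z_qwt = √(Z_0·R_L) = √(50 × 40.8) = √2040
λ = 0.76·c/f = 0.177 m, so l = λ/4 = 0.0442 m

Z_qwt ≈ 45.2 Ω; length ≈ 4.42 cm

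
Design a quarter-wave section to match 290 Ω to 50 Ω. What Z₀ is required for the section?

Z_qwt ≈ 120 Ω

Z_qwt = √(Z_0·R_L) = √(50 × 290) = √14500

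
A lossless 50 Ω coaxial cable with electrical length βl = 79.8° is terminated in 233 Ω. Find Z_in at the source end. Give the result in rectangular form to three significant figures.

Z_in ≈ 11.1 − j8.57 Ω

tan(βl) = tan(79.8°) = 5.56
Z_in = Z_0·(Z_L + jZ_0·tanβl)/(Z_0 + jZ_L·tanβl)
     = 50·(233 + j278)/(50 + j1290)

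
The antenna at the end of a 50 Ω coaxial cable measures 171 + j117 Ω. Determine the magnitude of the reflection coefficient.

|Γ| ≈ 0.673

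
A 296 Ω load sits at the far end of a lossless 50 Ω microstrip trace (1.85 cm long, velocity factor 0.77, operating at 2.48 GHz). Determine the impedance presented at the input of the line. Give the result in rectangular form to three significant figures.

λ = v/f = 0.77·c / 2.48 GHz = 0.0931 m
βl = 2π·l/λ = 2π × 0.199 = 71.5°
tan(βl) = tan(71.5°) = 2.99
Z_in = Z_0·(Z_L + jZ_0·tanβl)/(Z_0 + jZ_L·tanβl)
     = 50·(296 + j149)/(50 + j885)

Z_in ≈ 9.36 − j16.2 Ω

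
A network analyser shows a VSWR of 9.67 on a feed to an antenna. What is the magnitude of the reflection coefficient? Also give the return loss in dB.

|Γ| ≈ 0.813; return loss ≈ 1.8 dB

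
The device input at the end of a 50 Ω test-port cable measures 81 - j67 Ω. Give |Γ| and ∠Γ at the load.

Γ ≈ 0.502 ∠ -38.1°

Γ = (Z_L − Z_0)/(Z_L + Z_0) = (31 − j67)/(131 − j67)
|Γ| = 73.8/147 = 0.502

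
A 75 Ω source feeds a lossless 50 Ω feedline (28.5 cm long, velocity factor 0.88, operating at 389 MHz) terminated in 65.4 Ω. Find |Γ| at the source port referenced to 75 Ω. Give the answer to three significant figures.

|Γ| ≈ 0.173

λ = v/f = 0.88·c / 389 MHz = 0.679 m
βl = 2π·l/λ = 2π × 0.42 = 151°
tan(βl) = -0.55
Z_in = Z_0·(Z_L + jZ_0·tanβl)/(Z_0 + jZ_L·tanβl) = 56.1 + j12.9 Ω
Γ_s = (Z_in − Z_s)/(Z_in + Z_s) = (-18.9 + j12.9)/(131 + j12.9), |Γ_s| = 0.173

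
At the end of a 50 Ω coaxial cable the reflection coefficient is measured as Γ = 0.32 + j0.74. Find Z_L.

Z_L ≈ 17.3 + j73.3 Ω

Z_L = Z_0·(1 + Γ)/(1 − Γ) = 50·(1.32 + j0.74)/(0.68 − j0.74)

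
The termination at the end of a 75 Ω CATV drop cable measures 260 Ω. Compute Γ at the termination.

Γ = (Z_L − Z_0)/(Z_L + Z_0) = (260 − 75)/(260 + 75) = 185/335

Γ = 0.552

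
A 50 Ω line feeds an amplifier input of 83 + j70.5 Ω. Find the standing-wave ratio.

VSWR ≈ 3.14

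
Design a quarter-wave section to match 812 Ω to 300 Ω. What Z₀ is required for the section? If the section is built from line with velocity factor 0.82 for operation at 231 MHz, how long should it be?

Z_qwt ≈ 494 Ω; length ≈ 26.6 cm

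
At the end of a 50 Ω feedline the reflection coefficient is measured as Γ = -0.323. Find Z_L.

Z_L ≈ 25.6 Ω

Z_L = Z_0·(1 + Γ)/(1 − Γ) = 50·(0.677)/(1.32)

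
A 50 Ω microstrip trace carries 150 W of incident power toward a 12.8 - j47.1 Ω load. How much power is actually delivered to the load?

P_delivered ≈ 62.3 W

|Γ| = |(-37.2 − j47.1)/(62.8 − j47.1)| = 0.765
|Γ|² = 0.585
P_refl = |Γ|²·P_inc = 87.7 W, P_del = (1 − |Γ|²)·P_inc = 62.3 W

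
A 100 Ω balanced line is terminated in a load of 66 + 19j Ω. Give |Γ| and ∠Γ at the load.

Γ ≈ 0.233 ∠ 144°

Γ = (Z_L − Z_0)/(Z_L + Z_0) = (-34 + j19)/(166 + j19)
|Γ| = 38.9/167 = 0.233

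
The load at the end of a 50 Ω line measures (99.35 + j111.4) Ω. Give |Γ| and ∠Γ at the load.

Γ ≈ 0.654 ∠ 29.4°

Γ = (Z_L − Z_0)/(Z_L + Z_0) = (49.35 + j111.4)/(149.3 + j111.4)
|Γ| = 122/186 = 0.654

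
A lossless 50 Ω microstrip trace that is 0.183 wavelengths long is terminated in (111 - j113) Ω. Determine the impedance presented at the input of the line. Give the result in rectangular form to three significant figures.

Z_in ≈ 10.9 − j9.13 Ω

βl = 2π × 0.183 = 65.9°
tan(βl) = tan(65.9°) = 2.23
Z_in = Z_0·(Z_L + jZ_0·tanβl)/(Z_0 + jZ_L·tanβl)
     = 50·(111 − j1.33)/(302 + j248)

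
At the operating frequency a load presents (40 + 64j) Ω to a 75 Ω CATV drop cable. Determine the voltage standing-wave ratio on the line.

VSWR ≈ 3.49

Γ = (Z_L − Z_0)/(Z_L + Z_0) = (-35 + j64)/(115 + j64)
|Γ| = 72.9/132 = 0.554
VSWR = (1 + |Γ|)/(1 − |Γ|) = 1.55/0.446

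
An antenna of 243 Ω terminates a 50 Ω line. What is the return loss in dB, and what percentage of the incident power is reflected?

Γ = (243 − 50)/(243 + 50) = 0.659
RL = −20·log₁₀(0.659) = 3.63 dB
P_refl/P_inc = |Γ|² = 0.434

RL ≈ 3.63 dB; 43.4% of incident power reflected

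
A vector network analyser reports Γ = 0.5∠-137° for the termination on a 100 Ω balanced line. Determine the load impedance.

Z_L = Z_0·(1 + Γ)/(1 − Γ) = 100·(0.634 − j0.341)/(1.37 + j0.341)

Z_L ≈ 37.9 − j34.4 Ω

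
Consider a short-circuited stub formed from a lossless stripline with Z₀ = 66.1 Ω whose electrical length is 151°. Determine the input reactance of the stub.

X_in ≈ -36.6 Ω (capacitive)

tan(βl) = -0.554
For a short-circuited stub, Z_in = jZ_0·tan(βl)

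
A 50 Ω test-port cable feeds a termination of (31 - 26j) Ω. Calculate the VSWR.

VSWR ≈ 2.22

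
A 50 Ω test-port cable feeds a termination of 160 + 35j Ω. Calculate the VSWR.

VSWR ≈ 3.37

Γ = (Z_L − Z_0)/(Z_L + Z_0) = (110 + j35)/(210 + j35)
|Γ| = 115/213 = 0.542
VSWR = (1 + |Γ|)/(1 − |Γ|) = 1.54/0.458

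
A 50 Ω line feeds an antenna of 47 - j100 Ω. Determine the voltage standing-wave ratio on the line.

VSWR ≈ 6.1

Γ = (Z_L − Z_0)/(Z_L + Z_0) = (-3 − j100)/(97 − j100)
|Γ| = 100/139 = 0.718
VSWR = (1 + |Γ|)/(1 − |Γ|) = 1.72/0.282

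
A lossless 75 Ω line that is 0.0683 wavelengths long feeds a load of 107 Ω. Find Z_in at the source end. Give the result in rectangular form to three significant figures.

βl = 2π × 0.0683 = 24.6°
tan(βl) = tan(24.6°) = 0.458
Z_in = Z_0·(Z_L + jZ_0·tanβl)/(Z_0 + jZ_L·tanβl)
     = 75·(107 + j34.3)/(75 + j49)

Z_in ≈ 90.7 − j24.9 Ω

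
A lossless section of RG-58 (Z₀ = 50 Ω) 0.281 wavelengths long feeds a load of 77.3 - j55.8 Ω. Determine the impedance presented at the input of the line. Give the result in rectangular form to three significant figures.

βl = 2π × 0.281 = 101°
tan(βl) = tan(101°) = -5.07
Z_in = Z_0·(Z_L + jZ_0·tanβl)/(Z_0 + jZ_L·tanβl)
     = 50·(77.3 − j309)/(-233 − j392)

Z_in ≈ 24.8 + j24.6 Ω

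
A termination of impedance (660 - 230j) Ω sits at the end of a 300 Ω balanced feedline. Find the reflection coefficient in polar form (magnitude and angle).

Γ = (Z_L − Z_0)/(Z_L + Z_0) = (360 − j230)/(960 − j230)
|Γ| = 427/987 = 0.433

Γ ≈ 0.433 ∠ -19.1°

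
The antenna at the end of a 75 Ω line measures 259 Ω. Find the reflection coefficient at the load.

Γ = 0.551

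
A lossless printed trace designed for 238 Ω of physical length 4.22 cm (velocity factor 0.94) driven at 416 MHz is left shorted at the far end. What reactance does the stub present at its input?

X_in ≈ 98.1 Ω (inductive)

λ = v/f = 0.94·c / 416 MHz = 0.678 m
βl = 2π·l/λ = 2π × 0.0623 = 22.4°
tan(βl) = 0.412
For a shorted stub, Z_in = jZ_0·tan(βl)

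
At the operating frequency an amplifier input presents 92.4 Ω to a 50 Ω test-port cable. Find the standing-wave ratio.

Γ = (92.4 − 50)/(92.4 + 50) = 0.298
VSWR = (1 + 0.298)/(1 − 0.298)

VSWR ≈ 1.85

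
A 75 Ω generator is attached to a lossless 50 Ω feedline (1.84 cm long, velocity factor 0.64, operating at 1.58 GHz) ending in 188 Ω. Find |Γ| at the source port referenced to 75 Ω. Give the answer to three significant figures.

λ = v/f = 0.64·c / 1.58 GHz = 0.122 m
βl = 2π·l/λ = 2π × 0.151 = 54.5°
tan(βl) = 1.4
Z_in = Z_0·(Z_L + jZ_0·tanβl)/(Z_0 + jZ_L·tanβl) = 19.4 − j32 Ω
Γ_s = (Z_in − Z_s)/(Z_in + Z_s) = (-55.6 − j32)/(94.4 − j32), |Γ_s| = 0.644

|Γ| ≈ 0.644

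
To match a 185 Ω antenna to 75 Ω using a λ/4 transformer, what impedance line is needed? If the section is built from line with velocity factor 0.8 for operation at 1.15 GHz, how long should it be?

Z_qwt = √(Z_0·R_L) = √(75 × 185) = √13880
λ = 0.8·c/f = 0.209 m, so l = λ/4 = 0.0522 m

Z_qwt ≈ 118 Ω; length ≈ 5.22 cm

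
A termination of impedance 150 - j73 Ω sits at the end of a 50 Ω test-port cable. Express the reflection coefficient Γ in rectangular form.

Γ = (Z_L − Z_0)/(Z_L + Z_0) = (100 − j73)/(200 − j73)

Γ ≈ 0.559 − j0.161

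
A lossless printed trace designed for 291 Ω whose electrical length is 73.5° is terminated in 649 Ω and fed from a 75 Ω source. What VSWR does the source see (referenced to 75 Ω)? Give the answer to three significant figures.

tan(βl) = 3.38
Z_in = Z_0·(Z_L + jZ_0·tanβl)/(Z_0 + jZ_L·tanβl) = 139 − j67.7 Ω
Γ_s = (Z_in − Z_s)/(Z_in + Z_s) = (64.5 − j67.7)/(214 − j67.7), |Γ_s| = 0.416
VSWR = (1 + |Γ_s|)/(1 − |Γ_s|)

VSWR ≈ 2.42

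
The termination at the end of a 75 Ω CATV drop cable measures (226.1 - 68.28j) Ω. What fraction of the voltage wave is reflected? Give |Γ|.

Γ = (Z_L − Z_0)/(Z_L + Z_0) = (151.1 − j68.28)/(301.1 − j68.28)
|Γ| = 166/309

|Γ| ≈ 0.537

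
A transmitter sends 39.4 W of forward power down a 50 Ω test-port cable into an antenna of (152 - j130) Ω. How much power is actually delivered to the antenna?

|Γ| = |(102 − j130)/(202 − j130)| = 0.688
|Γ|² = 0.473
P_refl = |Γ|²·P_inc = 18.6 W, P_del = (1 − |Γ|²)·P_inc = 20.8 W

P_delivered ≈ 20.8 W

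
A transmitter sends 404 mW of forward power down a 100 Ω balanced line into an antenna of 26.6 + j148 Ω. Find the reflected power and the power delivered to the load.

|Γ| = |(-73.4 + j148)/(126.6 + j148)| = 0.848
|Γ|² = 0.719
P_refl = |Γ|²·P_inc = 291 mW, P_del = (1 − |Γ|²)·P_inc = 113 mW

P_reflected ≈ 291 mW; P_delivered ≈ 113 mW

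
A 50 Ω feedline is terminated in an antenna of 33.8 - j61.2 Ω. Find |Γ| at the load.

Γ = (Z_L − Z_0)/(Z_L + Z_0) = (-16.2 − j61.2)/(83.8 − j61.2)
|Γ| = 63.3/104

|Γ| ≈ 0.61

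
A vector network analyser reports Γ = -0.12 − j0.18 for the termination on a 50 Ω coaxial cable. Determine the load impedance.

Z_L ≈ 37 − j14 Ω

Z_L = Z_0·(1 + Γ)/(1 − Γ) = 50·(0.88 − j0.18)/(1.12 + j0.18)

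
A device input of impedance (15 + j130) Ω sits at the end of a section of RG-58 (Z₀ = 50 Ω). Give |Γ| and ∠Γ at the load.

Γ = (Z_L − Z_0)/(Z_L + Z_0) = (-35 + j130)/(65 + j130)
|Γ| = 135/145 = 0.926

Γ ≈ 0.926 ∠ 41.6°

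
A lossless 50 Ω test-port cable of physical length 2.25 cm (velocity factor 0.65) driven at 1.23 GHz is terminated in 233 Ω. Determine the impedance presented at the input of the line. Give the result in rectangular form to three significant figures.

λ = v/f = 0.65·c / 1.23 GHz = 0.159 m
βl = 2π·l/λ = 2π × 0.142 = 51.1°
tan(βl) = tan(51.1°) = 1.24
Z_in = Z_0·(Z_L + jZ_0·tanβl)/(Z_0 + jZ_L·tanβl)
     = 50·(233 + j61.9)/(50 + j289)

Z_in ≈ 17.2 − j37.4 Ω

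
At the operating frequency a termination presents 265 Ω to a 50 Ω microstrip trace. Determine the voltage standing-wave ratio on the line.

VSWR ≈ 5.3

Γ = (265 − 50)/(265 + 50) = 0.683
VSWR = (1 + 0.683)/(1 − 0.683)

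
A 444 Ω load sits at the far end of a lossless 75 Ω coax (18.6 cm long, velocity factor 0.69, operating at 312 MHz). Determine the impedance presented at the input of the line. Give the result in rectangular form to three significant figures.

Z_in ≈ 13.1 + j14 Ω

λ = v/f = 0.69·c / 312 MHz = 0.663 m
βl = 2π·l/λ = 2π × 0.28 = 101°
tan(βl) = tan(101°) = -5.18
Z_in = Z_0·(Z_L + jZ_0·tanβl)/(Z_0 + jZ_L·tanβl)
     = 75·(444 − j389)/(75 − j2300)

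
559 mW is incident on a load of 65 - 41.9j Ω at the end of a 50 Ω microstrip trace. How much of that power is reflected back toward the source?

|Γ| = |(15 − j41.9)/(115 − j41.9)| = 0.364
|Γ|² = 0.132
P_refl = |Γ|²·P_inc = 73.9 mW, P_del = (1 − |Γ|²)·P_inc = 485 mW

P_reflected ≈ 73.9 mW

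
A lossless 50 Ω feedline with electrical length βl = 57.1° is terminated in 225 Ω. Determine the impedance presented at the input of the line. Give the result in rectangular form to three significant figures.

tan(βl) = tan(57.1°) = 1.55
Z_in = Z_0·(Z_L + jZ_0·tanβl)/(Z_0 + jZ_L·tanβl)
     = 50·(225 + j77.3)/(50 + j348)

Z_in ≈ 15.4 − j30.1 Ω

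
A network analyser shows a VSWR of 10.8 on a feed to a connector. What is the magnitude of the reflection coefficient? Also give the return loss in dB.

|Γ| = (S − 1)/(S + 1) = (10.8 − 1)/(10.8 + 1) = 9.8/11.8
RL = −20·log₁₀|Γ| = −20·log₁₀(0.831)

|Γ| ≈ 0.831; return loss ≈ 1.61 dB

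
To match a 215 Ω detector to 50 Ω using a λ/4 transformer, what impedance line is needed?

Z_qwt ≈ 104 Ω

Z_qwt = √(Z_0·R_L) = √(50 × 215) = √10750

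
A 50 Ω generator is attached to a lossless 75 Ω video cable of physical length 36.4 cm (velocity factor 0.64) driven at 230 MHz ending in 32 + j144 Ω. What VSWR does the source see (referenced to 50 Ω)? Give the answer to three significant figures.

λ = v/f = 0.64·c / 230 MHz = 0.835 m
βl = 2π·l/λ = 2π × 0.436 = 157°
tan(βl) = -0.425
Z_in = Z_0·(Z_L + jZ_0·tanβl)/(Z_0 + jZ_L·tanβl) = 11.3 + j62.9 Ω
Γ_s = (Z_in − Z_s)/(Z_in + Z_s) = (-38.7 + j62.9)/(61.3 + j62.9), |Γ_s| = 0.84
VSWR = (1 + |Γ_s|)/(1 − |Γ_s|)

VSWR ≈ 11.5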